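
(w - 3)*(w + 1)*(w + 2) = w^3 - 7*w - 6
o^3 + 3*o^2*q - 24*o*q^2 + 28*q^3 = (o - 2*q)^2*(o + 7*q)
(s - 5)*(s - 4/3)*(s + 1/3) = s^3 - 6*s^2 + 41*s/9 + 20/9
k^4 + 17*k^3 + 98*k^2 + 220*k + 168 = (k + 2)^2*(k + 6)*(k + 7)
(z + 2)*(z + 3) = z^2 + 5*z + 6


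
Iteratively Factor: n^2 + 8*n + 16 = (n + 4)*(n + 4)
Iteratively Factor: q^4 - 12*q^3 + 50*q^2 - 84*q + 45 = (q - 1)*(q^3 - 11*q^2 + 39*q - 45) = (q - 5)*(q - 1)*(q^2 - 6*q + 9) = (q - 5)*(q - 3)*(q - 1)*(q - 3)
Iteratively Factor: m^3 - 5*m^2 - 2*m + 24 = (m - 3)*(m^2 - 2*m - 8) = (m - 3)*(m + 2)*(m - 4)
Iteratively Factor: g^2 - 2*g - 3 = (g - 3)*(g + 1)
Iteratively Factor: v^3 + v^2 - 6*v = (v - 2)*(v^2 + 3*v) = v*(v - 2)*(v + 3)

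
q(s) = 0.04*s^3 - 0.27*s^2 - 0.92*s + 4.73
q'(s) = 0.12*s^2 - 0.54*s - 0.92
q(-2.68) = 4.49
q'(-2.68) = 1.39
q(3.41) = 0.04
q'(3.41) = -1.37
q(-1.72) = 5.31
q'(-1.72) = 0.36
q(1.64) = 2.67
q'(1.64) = -1.48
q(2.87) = 0.81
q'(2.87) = -1.48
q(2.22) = 1.79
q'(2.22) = -1.53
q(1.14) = 3.39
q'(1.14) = -1.38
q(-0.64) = 5.20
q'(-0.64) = -0.53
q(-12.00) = -92.23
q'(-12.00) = 22.84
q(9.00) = 3.74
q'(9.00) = 3.94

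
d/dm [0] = 0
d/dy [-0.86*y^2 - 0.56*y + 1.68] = -1.72*y - 0.56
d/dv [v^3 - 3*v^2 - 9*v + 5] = 3*v^2 - 6*v - 9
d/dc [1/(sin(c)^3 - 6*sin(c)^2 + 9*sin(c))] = 3*(1 - sin(c))*cos(c)/((sin(c) - 3)^3*sin(c)^2)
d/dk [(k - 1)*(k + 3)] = 2*k + 2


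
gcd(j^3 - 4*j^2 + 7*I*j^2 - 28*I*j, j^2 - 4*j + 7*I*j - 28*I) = j^2 + j*(-4 + 7*I) - 28*I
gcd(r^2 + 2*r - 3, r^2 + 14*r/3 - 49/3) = 1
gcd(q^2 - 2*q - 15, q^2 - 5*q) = q - 5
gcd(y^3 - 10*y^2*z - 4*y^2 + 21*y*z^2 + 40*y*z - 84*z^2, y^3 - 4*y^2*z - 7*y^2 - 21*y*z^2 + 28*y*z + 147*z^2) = y - 7*z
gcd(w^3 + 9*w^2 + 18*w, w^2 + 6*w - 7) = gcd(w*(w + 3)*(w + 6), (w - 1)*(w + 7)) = 1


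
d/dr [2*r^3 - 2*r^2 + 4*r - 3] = 6*r^2 - 4*r + 4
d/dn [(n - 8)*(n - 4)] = 2*n - 12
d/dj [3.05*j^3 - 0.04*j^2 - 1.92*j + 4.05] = 9.15*j^2 - 0.08*j - 1.92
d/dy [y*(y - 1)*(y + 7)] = 3*y^2 + 12*y - 7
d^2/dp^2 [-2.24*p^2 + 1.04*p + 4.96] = -4.48000000000000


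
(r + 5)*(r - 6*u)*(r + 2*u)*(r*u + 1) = r^4*u - 4*r^3*u^2 + 5*r^3*u + r^3 - 12*r^2*u^3 - 20*r^2*u^2 - 4*r^2*u + 5*r^2 - 60*r*u^3 - 12*r*u^2 - 20*r*u - 60*u^2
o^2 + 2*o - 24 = (o - 4)*(o + 6)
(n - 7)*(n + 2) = n^2 - 5*n - 14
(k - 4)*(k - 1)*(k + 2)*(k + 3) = k^4 - 15*k^2 - 10*k + 24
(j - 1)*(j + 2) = j^2 + j - 2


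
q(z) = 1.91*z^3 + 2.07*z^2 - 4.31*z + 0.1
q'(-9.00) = 422.56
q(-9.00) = -1185.83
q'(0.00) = -4.31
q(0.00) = 0.10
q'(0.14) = -3.62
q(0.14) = -0.46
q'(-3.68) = 58.05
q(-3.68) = -51.19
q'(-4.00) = 70.81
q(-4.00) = -71.78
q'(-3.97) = 69.56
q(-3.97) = -69.67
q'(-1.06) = -2.26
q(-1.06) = 4.72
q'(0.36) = -2.08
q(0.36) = -1.09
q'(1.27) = 10.19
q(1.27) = 1.88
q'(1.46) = 13.95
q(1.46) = 4.16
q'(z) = 5.73*z^2 + 4.14*z - 4.31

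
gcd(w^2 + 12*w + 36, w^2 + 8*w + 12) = w + 6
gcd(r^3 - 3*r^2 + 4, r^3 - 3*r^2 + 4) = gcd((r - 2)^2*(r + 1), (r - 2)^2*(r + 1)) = r^3 - 3*r^2 + 4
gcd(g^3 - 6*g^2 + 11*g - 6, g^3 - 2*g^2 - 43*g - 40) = 1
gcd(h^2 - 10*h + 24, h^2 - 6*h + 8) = h - 4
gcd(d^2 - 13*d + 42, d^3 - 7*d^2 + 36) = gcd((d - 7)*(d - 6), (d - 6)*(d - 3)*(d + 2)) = d - 6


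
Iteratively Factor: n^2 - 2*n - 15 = (n - 5)*(n + 3)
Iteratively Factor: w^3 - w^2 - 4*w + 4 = (w + 2)*(w^2 - 3*w + 2) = (w - 1)*(w + 2)*(w - 2)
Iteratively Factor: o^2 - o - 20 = (o - 5)*(o + 4)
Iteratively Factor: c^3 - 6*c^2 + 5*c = (c - 5)*(c^2 - c) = (c - 5)*(c - 1)*(c)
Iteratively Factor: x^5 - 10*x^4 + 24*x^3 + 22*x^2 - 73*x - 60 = (x + 1)*(x^4 - 11*x^3 + 35*x^2 - 13*x - 60) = (x - 5)*(x + 1)*(x^3 - 6*x^2 + 5*x + 12) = (x - 5)*(x - 4)*(x + 1)*(x^2 - 2*x - 3) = (x - 5)*(x - 4)*(x + 1)^2*(x - 3)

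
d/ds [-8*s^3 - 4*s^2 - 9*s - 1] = -24*s^2 - 8*s - 9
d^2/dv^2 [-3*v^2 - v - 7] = -6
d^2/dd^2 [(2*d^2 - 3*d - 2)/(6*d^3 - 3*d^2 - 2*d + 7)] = 6*(24*d^6 - 108*d^5 - 66*d^4 - 125*d^3 + 300*d^2 + 9*d + 2)/(216*d^9 - 324*d^8 - 54*d^7 + 945*d^6 - 738*d^5 - 351*d^4 + 1126*d^3 - 357*d^2 - 294*d + 343)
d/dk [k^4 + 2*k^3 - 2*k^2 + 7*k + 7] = 4*k^3 + 6*k^2 - 4*k + 7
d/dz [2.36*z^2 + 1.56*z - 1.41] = 4.72*z + 1.56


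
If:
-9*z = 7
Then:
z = -7/9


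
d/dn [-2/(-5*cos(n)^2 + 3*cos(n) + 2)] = 2*(10*cos(n) - 3)*sin(n)/(-5*cos(n)^2 + 3*cos(n) + 2)^2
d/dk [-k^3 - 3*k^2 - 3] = 3*k*(-k - 2)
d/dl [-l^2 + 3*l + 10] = 3 - 2*l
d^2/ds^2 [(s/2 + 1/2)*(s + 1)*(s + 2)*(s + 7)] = 6*s^2 + 33*s + 33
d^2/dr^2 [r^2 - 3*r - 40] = 2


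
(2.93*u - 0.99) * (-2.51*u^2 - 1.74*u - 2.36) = -7.3543*u^3 - 2.6133*u^2 - 5.1922*u + 2.3364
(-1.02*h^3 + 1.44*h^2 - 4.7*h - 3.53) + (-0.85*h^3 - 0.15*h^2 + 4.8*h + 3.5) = -1.87*h^3 + 1.29*h^2 + 0.0999999999999996*h - 0.0299999999999998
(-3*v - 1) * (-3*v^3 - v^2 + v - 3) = 9*v^4 + 6*v^3 - 2*v^2 + 8*v + 3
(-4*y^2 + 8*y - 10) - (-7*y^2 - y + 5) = 3*y^2 + 9*y - 15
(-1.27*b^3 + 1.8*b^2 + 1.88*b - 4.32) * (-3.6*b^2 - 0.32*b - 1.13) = 4.572*b^5 - 6.0736*b^4 - 5.9089*b^3 + 12.9164*b^2 - 0.742*b + 4.8816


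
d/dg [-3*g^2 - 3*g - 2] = -6*g - 3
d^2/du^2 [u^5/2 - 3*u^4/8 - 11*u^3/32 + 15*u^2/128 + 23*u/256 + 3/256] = 10*u^3 - 9*u^2/2 - 33*u/16 + 15/64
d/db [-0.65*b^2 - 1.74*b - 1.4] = -1.3*b - 1.74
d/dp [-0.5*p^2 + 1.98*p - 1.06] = 1.98 - 1.0*p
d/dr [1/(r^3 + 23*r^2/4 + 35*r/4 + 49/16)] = 64*(-12*r^2 - 46*r - 35)/(16*r^3 + 92*r^2 + 140*r + 49)^2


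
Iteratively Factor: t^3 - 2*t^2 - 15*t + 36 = (t - 3)*(t^2 + t - 12) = (t - 3)^2*(t + 4)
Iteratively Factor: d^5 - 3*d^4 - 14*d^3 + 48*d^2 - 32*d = (d)*(d^4 - 3*d^3 - 14*d^2 + 48*d - 32) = d*(d - 4)*(d^3 + d^2 - 10*d + 8) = d*(d - 4)*(d + 4)*(d^2 - 3*d + 2) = d*(d - 4)*(d - 2)*(d + 4)*(d - 1)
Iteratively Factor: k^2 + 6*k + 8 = (k + 4)*(k + 2)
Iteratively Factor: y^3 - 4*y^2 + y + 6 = (y - 3)*(y^2 - y - 2) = (y - 3)*(y - 2)*(y + 1)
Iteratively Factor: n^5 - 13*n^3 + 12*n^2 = (n)*(n^4 - 13*n^2 + 12*n) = n^2*(n^3 - 13*n + 12) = n^2*(n - 1)*(n^2 + n - 12) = n^2*(n - 3)*(n - 1)*(n + 4)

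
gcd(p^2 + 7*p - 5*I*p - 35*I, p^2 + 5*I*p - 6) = 1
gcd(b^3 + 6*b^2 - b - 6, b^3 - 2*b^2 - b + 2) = b^2 - 1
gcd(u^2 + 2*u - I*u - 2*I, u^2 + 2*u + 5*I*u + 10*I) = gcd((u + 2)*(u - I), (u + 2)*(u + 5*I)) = u + 2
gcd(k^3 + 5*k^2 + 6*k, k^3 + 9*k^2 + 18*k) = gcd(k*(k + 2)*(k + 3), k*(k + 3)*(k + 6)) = k^2 + 3*k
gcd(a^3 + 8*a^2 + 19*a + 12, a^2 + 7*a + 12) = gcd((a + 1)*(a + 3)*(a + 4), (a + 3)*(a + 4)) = a^2 + 7*a + 12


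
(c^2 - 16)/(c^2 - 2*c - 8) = (c + 4)/(c + 2)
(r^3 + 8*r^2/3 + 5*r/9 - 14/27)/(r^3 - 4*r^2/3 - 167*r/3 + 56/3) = (r^2 + 3*r + 14/9)/(r^2 - r - 56)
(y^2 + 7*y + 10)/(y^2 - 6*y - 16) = (y + 5)/(y - 8)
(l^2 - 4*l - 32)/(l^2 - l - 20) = (l - 8)/(l - 5)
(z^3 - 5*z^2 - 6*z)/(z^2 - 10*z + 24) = z*(z + 1)/(z - 4)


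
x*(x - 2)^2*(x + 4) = x^4 - 12*x^2 + 16*x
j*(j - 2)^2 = j^3 - 4*j^2 + 4*j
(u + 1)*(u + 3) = u^2 + 4*u + 3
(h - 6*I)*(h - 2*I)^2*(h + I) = h^4 - 9*I*h^3 - 18*h^2 - 4*I*h - 24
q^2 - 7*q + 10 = (q - 5)*(q - 2)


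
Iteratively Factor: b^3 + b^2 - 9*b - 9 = (b - 3)*(b^2 + 4*b + 3) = (b - 3)*(b + 3)*(b + 1)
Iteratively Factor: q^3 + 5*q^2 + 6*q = (q + 2)*(q^2 + 3*q) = q*(q + 2)*(q + 3)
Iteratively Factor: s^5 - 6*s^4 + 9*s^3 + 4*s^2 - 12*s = (s - 2)*(s^4 - 4*s^3 + s^2 + 6*s) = (s - 2)^2*(s^3 - 2*s^2 - 3*s) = (s - 2)^2*(s + 1)*(s^2 - 3*s) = s*(s - 2)^2*(s + 1)*(s - 3)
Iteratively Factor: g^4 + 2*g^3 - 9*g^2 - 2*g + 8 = (g - 1)*(g^3 + 3*g^2 - 6*g - 8) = (g - 1)*(g + 1)*(g^2 + 2*g - 8) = (g - 2)*(g - 1)*(g + 1)*(g + 4)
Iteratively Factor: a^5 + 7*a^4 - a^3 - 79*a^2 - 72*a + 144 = (a + 3)*(a^4 + 4*a^3 - 13*a^2 - 40*a + 48) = (a - 3)*(a + 3)*(a^3 + 7*a^2 + 8*a - 16) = (a - 3)*(a + 3)*(a + 4)*(a^2 + 3*a - 4) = (a - 3)*(a + 3)*(a + 4)^2*(a - 1)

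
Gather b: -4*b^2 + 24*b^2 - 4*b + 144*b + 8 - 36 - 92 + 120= 20*b^2 + 140*b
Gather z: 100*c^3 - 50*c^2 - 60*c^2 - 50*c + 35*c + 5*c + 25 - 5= 100*c^3 - 110*c^2 - 10*c + 20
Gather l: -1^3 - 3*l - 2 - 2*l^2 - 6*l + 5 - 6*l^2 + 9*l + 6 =8 - 8*l^2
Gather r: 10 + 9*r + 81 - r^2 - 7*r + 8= -r^2 + 2*r + 99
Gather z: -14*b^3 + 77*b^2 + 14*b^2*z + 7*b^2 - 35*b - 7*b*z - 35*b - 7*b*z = -14*b^3 + 84*b^2 - 70*b + z*(14*b^2 - 14*b)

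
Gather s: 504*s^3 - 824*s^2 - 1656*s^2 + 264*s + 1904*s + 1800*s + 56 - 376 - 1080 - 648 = 504*s^3 - 2480*s^2 + 3968*s - 2048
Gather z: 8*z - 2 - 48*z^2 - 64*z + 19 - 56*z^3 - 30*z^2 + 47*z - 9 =-56*z^3 - 78*z^2 - 9*z + 8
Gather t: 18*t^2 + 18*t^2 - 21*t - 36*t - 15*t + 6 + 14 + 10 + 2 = 36*t^2 - 72*t + 32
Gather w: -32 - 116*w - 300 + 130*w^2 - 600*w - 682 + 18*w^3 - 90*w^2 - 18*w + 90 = 18*w^3 + 40*w^2 - 734*w - 924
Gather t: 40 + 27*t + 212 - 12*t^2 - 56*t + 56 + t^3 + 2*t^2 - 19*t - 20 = t^3 - 10*t^2 - 48*t + 288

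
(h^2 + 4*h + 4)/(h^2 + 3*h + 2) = (h + 2)/(h + 1)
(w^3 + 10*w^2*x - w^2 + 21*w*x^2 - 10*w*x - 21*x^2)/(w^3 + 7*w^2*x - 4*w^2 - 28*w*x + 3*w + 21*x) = (w + 3*x)/(w - 3)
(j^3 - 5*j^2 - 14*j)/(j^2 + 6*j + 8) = j*(j - 7)/(j + 4)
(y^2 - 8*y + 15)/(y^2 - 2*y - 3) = (y - 5)/(y + 1)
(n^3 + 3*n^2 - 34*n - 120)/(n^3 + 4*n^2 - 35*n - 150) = (n + 4)/(n + 5)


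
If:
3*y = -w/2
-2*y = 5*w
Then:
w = 0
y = 0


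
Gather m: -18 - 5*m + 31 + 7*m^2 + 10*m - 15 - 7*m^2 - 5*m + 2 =0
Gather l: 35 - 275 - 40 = -280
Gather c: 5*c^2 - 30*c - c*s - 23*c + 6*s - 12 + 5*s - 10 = 5*c^2 + c*(-s - 53) + 11*s - 22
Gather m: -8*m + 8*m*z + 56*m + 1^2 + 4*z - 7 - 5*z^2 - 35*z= m*(8*z + 48) - 5*z^2 - 31*z - 6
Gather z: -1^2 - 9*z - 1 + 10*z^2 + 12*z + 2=10*z^2 + 3*z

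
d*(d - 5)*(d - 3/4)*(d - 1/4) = d^4 - 6*d^3 + 83*d^2/16 - 15*d/16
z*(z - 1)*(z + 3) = z^3 + 2*z^2 - 3*z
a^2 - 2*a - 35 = (a - 7)*(a + 5)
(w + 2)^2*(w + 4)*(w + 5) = w^4 + 13*w^3 + 60*w^2 + 116*w + 80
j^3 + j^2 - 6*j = j*(j - 2)*(j + 3)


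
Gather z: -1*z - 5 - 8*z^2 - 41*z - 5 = -8*z^2 - 42*z - 10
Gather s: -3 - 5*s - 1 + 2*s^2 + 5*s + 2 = 2*s^2 - 2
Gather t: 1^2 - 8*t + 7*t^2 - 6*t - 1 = 7*t^2 - 14*t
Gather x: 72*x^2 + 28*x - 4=72*x^2 + 28*x - 4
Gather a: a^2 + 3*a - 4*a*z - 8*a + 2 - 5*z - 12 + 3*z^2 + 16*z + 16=a^2 + a*(-4*z - 5) + 3*z^2 + 11*z + 6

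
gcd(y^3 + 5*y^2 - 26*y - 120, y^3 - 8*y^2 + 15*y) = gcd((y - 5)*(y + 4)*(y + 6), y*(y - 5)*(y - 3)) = y - 5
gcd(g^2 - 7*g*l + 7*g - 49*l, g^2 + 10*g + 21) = g + 7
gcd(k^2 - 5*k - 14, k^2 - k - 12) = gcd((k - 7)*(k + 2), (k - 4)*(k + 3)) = 1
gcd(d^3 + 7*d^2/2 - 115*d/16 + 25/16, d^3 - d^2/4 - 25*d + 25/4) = d^2 + 19*d/4 - 5/4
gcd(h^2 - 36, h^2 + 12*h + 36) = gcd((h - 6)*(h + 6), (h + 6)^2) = h + 6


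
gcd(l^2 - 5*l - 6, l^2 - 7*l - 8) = l + 1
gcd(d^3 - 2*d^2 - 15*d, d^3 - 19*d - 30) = d^2 - 2*d - 15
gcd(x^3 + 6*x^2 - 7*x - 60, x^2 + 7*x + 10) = x + 5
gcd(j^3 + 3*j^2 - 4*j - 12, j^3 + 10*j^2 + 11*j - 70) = j - 2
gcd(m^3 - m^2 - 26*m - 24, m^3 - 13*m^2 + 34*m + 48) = m^2 - 5*m - 6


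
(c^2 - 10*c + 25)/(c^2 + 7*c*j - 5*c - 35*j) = (c - 5)/(c + 7*j)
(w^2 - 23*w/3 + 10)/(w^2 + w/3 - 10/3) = (w - 6)/(w + 2)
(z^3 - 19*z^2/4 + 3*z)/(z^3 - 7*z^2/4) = (4*z^2 - 19*z + 12)/(z*(4*z - 7))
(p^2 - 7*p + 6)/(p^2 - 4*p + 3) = (p - 6)/(p - 3)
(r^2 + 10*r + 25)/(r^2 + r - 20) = (r + 5)/(r - 4)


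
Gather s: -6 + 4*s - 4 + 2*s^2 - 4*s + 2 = 2*s^2 - 8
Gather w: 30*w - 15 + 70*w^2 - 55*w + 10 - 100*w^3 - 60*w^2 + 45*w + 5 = -100*w^3 + 10*w^2 + 20*w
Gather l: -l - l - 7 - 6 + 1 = -2*l - 12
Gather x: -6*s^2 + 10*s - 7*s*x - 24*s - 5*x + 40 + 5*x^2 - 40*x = -6*s^2 - 14*s + 5*x^2 + x*(-7*s - 45) + 40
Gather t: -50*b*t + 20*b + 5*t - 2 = 20*b + t*(5 - 50*b) - 2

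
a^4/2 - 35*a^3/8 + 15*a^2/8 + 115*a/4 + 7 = (a/2 + 1)*(a - 7)*(a - 4)*(a + 1/4)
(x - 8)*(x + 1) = x^2 - 7*x - 8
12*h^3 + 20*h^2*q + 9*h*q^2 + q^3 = (h + q)*(2*h + q)*(6*h + q)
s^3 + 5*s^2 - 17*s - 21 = (s - 3)*(s + 1)*(s + 7)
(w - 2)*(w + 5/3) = w^2 - w/3 - 10/3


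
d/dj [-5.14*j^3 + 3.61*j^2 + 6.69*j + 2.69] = -15.42*j^2 + 7.22*j + 6.69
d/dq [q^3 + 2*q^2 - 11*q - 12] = 3*q^2 + 4*q - 11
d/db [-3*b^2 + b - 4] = 1 - 6*b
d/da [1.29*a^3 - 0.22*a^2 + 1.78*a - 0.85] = 3.87*a^2 - 0.44*a + 1.78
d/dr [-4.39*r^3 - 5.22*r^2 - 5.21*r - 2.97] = -13.17*r^2 - 10.44*r - 5.21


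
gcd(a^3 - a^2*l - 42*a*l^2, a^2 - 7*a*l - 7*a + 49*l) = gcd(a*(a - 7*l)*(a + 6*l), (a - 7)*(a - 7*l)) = a - 7*l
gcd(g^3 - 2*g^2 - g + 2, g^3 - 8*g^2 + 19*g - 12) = g - 1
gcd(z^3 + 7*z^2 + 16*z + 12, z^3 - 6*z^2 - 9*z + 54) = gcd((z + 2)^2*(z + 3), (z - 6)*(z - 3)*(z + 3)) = z + 3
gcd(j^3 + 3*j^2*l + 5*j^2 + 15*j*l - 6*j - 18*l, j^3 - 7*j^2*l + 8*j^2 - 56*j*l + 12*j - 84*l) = j + 6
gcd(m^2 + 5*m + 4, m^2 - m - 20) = m + 4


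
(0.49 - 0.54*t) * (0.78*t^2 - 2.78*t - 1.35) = -0.4212*t^3 + 1.8834*t^2 - 0.6332*t - 0.6615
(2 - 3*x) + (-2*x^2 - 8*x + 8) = -2*x^2 - 11*x + 10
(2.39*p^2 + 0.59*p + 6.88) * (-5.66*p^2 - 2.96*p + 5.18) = -13.5274*p^4 - 10.4138*p^3 - 28.307*p^2 - 17.3086*p + 35.6384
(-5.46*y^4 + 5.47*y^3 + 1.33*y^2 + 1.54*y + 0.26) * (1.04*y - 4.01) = -5.6784*y^5 + 27.5834*y^4 - 20.5515*y^3 - 3.7317*y^2 - 5.905*y - 1.0426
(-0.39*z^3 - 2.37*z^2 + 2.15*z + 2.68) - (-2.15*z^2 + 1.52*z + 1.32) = -0.39*z^3 - 0.22*z^2 + 0.63*z + 1.36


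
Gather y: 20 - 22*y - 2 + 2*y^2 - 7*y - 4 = 2*y^2 - 29*y + 14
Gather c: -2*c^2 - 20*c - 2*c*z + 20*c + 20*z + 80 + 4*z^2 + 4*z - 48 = -2*c^2 - 2*c*z + 4*z^2 + 24*z + 32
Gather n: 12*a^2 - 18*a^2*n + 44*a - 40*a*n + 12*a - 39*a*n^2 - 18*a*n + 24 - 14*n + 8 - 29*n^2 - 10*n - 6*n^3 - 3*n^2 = 12*a^2 + 56*a - 6*n^3 + n^2*(-39*a - 32) + n*(-18*a^2 - 58*a - 24) + 32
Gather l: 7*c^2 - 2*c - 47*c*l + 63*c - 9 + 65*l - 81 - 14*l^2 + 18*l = 7*c^2 + 61*c - 14*l^2 + l*(83 - 47*c) - 90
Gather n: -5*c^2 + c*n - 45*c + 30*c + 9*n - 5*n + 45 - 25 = -5*c^2 - 15*c + n*(c + 4) + 20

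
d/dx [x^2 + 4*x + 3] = 2*x + 4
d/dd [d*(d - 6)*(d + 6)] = 3*d^2 - 36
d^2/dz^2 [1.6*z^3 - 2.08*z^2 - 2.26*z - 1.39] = 9.6*z - 4.16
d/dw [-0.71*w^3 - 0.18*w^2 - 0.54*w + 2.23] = -2.13*w^2 - 0.36*w - 0.54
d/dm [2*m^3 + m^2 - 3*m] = 6*m^2 + 2*m - 3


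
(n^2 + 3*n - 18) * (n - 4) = n^3 - n^2 - 30*n + 72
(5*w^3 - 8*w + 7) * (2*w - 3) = 10*w^4 - 15*w^3 - 16*w^2 + 38*w - 21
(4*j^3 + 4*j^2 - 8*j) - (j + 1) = 4*j^3 + 4*j^2 - 9*j - 1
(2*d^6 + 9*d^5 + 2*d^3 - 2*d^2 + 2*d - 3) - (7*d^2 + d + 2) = 2*d^6 + 9*d^5 + 2*d^3 - 9*d^2 + d - 5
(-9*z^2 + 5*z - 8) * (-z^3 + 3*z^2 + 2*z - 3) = 9*z^5 - 32*z^4 + 5*z^3 + 13*z^2 - 31*z + 24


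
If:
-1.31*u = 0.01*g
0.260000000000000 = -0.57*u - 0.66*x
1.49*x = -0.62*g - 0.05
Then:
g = 0.85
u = -0.01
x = -0.39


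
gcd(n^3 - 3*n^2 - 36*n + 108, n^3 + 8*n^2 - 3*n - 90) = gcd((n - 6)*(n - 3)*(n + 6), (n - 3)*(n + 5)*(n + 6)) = n^2 + 3*n - 18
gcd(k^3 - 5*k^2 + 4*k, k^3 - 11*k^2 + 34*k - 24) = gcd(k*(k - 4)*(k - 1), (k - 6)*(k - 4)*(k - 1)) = k^2 - 5*k + 4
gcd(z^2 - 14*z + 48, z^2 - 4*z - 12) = z - 6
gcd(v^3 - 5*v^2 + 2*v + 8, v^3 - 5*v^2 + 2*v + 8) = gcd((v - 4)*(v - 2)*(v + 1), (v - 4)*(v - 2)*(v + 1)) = v^3 - 5*v^2 + 2*v + 8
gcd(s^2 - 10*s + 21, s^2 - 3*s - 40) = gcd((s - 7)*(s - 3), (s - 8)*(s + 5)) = 1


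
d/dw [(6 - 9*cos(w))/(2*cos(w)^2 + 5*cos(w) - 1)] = 3*(-6*cos(w)^2 + 8*cos(w) + 7)*sin(w)/(5*cos(w) + cos(2*w))^2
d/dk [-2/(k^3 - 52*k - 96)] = 2*(3*k^2 - 52)/(-k^3 + 52*k + 96)^2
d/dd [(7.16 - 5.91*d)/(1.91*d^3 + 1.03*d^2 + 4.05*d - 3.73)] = (22.5762*d^3 - 34.9395*d^2 - 14.7496*d - 6.9537)/(3.6481*d^6 + 3.9346*d^5 + 16.5319*d^4 - 5.9056*d^3 + 8.7187*d^2 - 30.213*d + 13.9129)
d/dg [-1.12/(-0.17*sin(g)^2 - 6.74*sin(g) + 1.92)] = -(0.3808*sin(g) + 7.5488)*cos(g)/(0.17*sin(g)^2 + 6.74*sin(g) - 1.92)^2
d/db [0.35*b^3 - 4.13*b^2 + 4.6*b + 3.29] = 1.05*b^2 - 8.26*b + 4.6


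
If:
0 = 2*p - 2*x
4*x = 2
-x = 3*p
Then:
No Solution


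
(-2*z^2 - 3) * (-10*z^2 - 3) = 20*z^4 + 36*z^2 + 9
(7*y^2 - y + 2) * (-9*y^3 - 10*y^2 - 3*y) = -63*y^5 - 61*y^4 - 29*y^3 - 17*y^2 - 6*y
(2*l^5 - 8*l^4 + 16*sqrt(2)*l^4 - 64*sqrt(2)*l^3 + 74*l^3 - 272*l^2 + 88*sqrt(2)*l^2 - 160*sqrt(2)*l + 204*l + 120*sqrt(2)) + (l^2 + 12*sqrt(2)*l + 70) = 2*l^5 - 8*l^4 + 16*sqrt(2)*l^4 - 64*sqrt(2)*l^3 + 74*l^3 - 271*l^2 + 88*sqrt(2)*l^2 - 148*sqrt(2)*l + 204*l + 70 + 120*sqrt(2)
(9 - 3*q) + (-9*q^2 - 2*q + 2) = -9*q^2 - 5*q + 11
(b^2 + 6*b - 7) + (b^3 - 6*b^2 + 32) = b^3 - 5*b^2 + 6*b + 25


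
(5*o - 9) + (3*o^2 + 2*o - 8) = 3*o^2 + 7*o - 17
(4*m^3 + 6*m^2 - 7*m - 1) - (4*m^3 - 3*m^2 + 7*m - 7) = 9*m^2 - 14*m + 6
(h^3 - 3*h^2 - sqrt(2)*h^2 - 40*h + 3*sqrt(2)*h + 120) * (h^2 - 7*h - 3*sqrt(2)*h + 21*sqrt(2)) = h^5 - 10*h^4 - 4*sqrt(2)*h^4 - 13*h^3 + 40*sqrt(2)*h^3 + 36*sqrt(2)*h^2 + 340*h^2 - 1200*sqrt(2)*h - 714*h + 2520*sqrt(2)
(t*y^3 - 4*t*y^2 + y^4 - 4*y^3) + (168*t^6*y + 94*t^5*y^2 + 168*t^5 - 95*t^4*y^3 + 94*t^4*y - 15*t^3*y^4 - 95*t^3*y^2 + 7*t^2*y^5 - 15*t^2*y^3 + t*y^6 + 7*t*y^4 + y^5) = 168*t^6*y + 94*t^5*y^2 + 168*t^5 - 95*t^4*y^3 + 94*t^4*y - 15*t^3*y^4 - 95*t^3*y^2 + 7*t^2*y^5 - 15*t^2*y^3 + t*y^6 + 7*t*y^4 + t*y^3 - 4*t*y^2 + y^5 + y^4 - 4*y^3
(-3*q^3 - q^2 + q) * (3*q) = -9*q^4 - 3*q^3 + 3*q^2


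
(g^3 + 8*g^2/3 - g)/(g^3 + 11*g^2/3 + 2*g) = (3*g - 1)/(3*g + 2)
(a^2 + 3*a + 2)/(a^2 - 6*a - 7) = (a + 2)/(a - 7)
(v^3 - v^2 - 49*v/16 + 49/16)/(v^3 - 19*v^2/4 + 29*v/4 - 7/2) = (v + 7/4)/(v - 2)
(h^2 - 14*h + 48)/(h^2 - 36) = (h - 8)/(h + 6)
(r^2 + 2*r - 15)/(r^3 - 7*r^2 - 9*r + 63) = (r + 5)/(r^2 - 4*r - 21)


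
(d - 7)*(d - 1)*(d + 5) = d^3 - 3*d^2 - 33*d + 35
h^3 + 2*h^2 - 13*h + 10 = (h - 2)*(h - 1)*(h + 5)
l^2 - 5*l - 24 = (l - 8)*(l + 3)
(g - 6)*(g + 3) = g^2 - 3*g - 18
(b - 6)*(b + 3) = b^2 - 3*b - 18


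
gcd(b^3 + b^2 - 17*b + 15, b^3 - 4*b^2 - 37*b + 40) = b^2 + 4*b - 5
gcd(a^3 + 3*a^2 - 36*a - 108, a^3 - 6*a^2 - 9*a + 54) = a^2 - 3*a - 18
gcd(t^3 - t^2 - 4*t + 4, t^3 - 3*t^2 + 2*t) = t^2 - 3*t + 2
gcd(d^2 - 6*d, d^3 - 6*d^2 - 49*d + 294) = d - 6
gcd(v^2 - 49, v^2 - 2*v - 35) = v - 7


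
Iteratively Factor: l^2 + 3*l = (l + 3)*(l)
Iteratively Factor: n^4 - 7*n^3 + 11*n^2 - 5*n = (n)*(n^3 - 7*n^2 + 11*n - 5) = n*(n - 1)*(n^2 - 6*n + 5) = n*(n - 1)^2*(n - 5)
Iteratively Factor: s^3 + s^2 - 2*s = (s)*(s^2 + s - 2) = s*(s + 2)*(s - 1)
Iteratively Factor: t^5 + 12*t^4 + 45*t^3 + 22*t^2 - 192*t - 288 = (t + 4)*(t^4 + 8*t^3 + 13*t^2 - 30*t - 72) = (t + 4)^2*(t^3 + 4*t^2 - 3*t - 18) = (t - 2)*(t + 4)^2*(t^2 + 6*t + 9) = (t - 2)*(t + 3)*(t + 4)^2*(t + 3)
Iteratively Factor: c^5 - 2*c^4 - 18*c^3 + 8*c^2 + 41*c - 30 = (c + 2)*(c^4 - 4*c^3 - 10*c^2 + 28*c - 15) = (c - 1)*(c + 2)*(c^3 - 3*c^2 - 13*c + 15) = (c - 1)^2*(c + 2)*(c^2 - 2*c - 15) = (c - 1)^2*(c + 2)*(c + 3)*(c - 5)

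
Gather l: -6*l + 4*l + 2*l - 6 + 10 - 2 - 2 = 0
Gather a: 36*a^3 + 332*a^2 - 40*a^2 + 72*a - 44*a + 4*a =36*a^3 + 292*a^2 + 32*a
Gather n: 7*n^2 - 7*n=7*n^2 - 7*n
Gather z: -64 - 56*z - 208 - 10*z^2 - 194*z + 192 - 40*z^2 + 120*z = -50*z^2 - 130*z - 80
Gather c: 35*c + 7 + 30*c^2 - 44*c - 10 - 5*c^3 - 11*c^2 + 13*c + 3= -5*c^3 + 19*c^2 + 4*c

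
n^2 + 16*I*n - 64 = (n + 8*I)^2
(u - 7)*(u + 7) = u^2 - 49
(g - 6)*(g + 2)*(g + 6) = g^3 + 2*g^2 - 36*g - 72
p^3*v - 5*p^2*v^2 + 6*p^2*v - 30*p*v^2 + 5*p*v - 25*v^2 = (p + 5)*(p - 5*v)*(p*v + v)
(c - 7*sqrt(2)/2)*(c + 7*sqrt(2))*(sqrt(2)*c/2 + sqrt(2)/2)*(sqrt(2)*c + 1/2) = c^4 + c^3 + 15*sqrt(2)*c^3/4 - 189*c^2/4 + 15*sqrt(2)*c^2/4 - 189*c/4 - 49*sqrt(2)*c/4 - 49*sqrt(2)/4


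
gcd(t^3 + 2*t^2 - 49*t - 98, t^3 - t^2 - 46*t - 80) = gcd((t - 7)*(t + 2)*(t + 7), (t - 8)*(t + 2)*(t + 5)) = t + 2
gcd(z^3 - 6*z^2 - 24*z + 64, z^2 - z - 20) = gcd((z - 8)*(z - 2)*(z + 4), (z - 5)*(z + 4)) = z + 4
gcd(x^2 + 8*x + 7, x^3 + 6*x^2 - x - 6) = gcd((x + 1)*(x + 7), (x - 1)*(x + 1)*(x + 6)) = x + 1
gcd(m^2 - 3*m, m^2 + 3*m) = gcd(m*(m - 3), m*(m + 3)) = m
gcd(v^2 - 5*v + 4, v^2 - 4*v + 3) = v - 1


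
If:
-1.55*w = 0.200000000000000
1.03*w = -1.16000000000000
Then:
No Solution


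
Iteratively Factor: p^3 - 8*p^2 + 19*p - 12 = (p - 4)*(p^2 - 4*p + 3) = (p - 4)*(p - 1)*(p - 3)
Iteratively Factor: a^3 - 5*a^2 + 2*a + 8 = (a - 2)*(a^2 - 3*a - 4) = (a - 4)*(a - 2)*(a + 1)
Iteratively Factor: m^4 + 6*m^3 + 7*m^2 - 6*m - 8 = (m + 4)*(m^3 + 2*m^2 - m - 2) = (m + 1)*(m + 4)*(m^2 + m - 2) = (m + 1)*(m + 2)*(m + 4)*(m - 1)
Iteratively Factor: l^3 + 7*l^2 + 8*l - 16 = (l + 4)*(l^2 + 3*l - 4) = (l + 4)^2*(l - 1)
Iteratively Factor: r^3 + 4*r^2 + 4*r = (r + 2)*(r^2 + 2*r) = r*(r + 2)*(r + 2)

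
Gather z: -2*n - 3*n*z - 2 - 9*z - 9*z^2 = -2*n - 9*z^2 + z*(-3*n - 9) - 2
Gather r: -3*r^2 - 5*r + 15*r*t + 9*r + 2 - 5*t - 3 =-3*r^2 + r*(15*t + 4) - 5*t - 1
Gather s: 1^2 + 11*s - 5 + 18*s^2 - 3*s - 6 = 18*s^2 + 8*s - 10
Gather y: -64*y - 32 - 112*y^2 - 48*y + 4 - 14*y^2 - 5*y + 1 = -126*y^2 - 117*y - 27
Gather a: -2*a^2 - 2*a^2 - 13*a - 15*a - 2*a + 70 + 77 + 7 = -4*a^2 - 30*a + 154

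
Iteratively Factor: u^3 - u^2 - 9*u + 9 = (u - 3)*(u^2 + 2*u - 3) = (u - 3)*(u - 1)*(u + 3)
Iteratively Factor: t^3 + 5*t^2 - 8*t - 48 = (t + 4)*(t^2 + t - 12) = (t + 4)^2*(t - 3)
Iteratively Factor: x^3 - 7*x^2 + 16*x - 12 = (x - 2)*(x^2 - 5*x + 6) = (x - 3)*(x - 2)*(x - 2)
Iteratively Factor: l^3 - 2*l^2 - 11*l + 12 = (l - 1)*(l^2 - l - 12) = (l - 4)*(l - 1)*(l + 3)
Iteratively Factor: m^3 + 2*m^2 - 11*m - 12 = (m - 3)*(m^2 + 5*m + 4) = (m - 3)*(m + 4)*(m + 1)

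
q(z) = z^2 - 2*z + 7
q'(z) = 2*z - 2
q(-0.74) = 9.03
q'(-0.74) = -3.48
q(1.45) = 6.20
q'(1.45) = 0.90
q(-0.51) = 8.28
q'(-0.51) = -3.02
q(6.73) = 38.83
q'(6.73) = 11.46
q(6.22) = 33.25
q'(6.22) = 10.44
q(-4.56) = 36.91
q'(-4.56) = -11.12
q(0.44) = 6.31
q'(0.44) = -1.12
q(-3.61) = 27.25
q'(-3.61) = -9.22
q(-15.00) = 262.00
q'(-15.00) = -32.00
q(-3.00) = 22.00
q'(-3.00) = -8.00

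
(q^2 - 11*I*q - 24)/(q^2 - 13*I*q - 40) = (q - 3*I)/(q - 5*I)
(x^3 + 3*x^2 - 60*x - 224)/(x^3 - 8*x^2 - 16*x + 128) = (x + 7)/(x - 4)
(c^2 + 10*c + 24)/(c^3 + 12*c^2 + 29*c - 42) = (c + 4)/(c^2 + 6*c - 7)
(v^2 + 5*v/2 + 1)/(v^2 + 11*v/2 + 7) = (2*v + 1)/(2*v + 7)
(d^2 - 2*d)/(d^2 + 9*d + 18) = d*(d - 2)/(d^2 + 9*d + 18)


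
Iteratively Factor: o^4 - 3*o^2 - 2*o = (o + 1)*(o^3 - o^2 - 2*o) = (o - 2)*(o + 1)*(o^2 + o) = (o - 2)*(o + 1)^2*(o)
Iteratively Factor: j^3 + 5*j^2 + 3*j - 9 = (j + 3)*(j^2 + 2*j - 3) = (j + 3)^2*(j - 1)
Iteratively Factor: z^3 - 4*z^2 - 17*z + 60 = (z - 3)*(z^2 - z - 20) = (z - 5)*(z - 3)*(z + 4)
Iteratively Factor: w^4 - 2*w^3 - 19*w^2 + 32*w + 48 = (w - 4)*(w^3 + 2*w^2 - 11*w - 12) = (w - 4)*(w + 4)*(w^2 - 2*w - 3) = (w - 4)*(w + 1)*(w + 4)*(w - 3)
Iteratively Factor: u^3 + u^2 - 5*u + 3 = (u + 3)*(u^2 - 2*u + 1) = (u - 1)*(u + 3)*(u - 1)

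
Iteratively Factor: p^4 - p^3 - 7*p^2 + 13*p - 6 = (p + 3)*(p^3 - 4*p^2 + 5*p - 2) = (p - 2)*(p + 3)*(p^2 - 2*p + 1) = (p - 2)*(p - 1)*(p + 3)*(p - 1)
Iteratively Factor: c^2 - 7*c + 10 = (c - 5)*(c - 2)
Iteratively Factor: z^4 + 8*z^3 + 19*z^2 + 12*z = (z + 1)*(z^3 + 7*z^2 + 12*z) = (z + 1)*(z + 3)*(z^2 + 4*z) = z*(z + 1)*(z + 3)*(z + 4)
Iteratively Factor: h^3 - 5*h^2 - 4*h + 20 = (h - 2)*(h^2 - 3*h - 10) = (h - 5)*(h - 2)*(h + 2)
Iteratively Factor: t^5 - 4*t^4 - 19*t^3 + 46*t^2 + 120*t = (t + 2)*(t^4 - 6*t^3 - 7*t^2 + 60*t) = (t + 2)*(t + 3)*(t^3 - 9*t^2 + 20*t) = (t - 5)*(t + 2)*(t + 3)*(t^2 - 4*t) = t*(t - 5)*(t + 2)*(t + 3)*(t - 4)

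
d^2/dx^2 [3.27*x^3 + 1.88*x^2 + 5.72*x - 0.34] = 19.62*x + 3.76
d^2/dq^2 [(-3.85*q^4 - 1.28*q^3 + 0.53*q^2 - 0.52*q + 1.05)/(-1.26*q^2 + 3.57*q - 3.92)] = (12.22452*q^6 - 103.90842*q^5 + 408.50271*q^4 - 845.189436*q^3 + 608.155464*q^2 + 130.942308*q - 18.126178)/(2.000376*q^6 - 17.003196*q^5 + 66.845898*q^4 - 151.296957*q^3 + 207.965016*q^2 - 164.574144*q + 60.236288)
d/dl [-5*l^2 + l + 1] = 1 - 10*l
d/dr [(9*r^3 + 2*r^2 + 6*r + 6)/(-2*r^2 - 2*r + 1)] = (-18*r^4 - 36*r^3 + 35*r^2 + 28*r + 18)/(4*r^4 + 8*r^3 - 4*r + 1)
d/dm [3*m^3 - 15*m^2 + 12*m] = 9*m^2 - 30*m + 12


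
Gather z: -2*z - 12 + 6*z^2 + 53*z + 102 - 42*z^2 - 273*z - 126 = -36*z^2 - 222*z - 36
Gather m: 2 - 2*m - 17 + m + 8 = -m - 7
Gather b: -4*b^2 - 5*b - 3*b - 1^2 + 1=-4*b^2 - 8*b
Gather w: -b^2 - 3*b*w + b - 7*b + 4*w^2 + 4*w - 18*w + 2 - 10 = -b^2 - 6*b + 4*w^2 + w*(-3*b - 14) - 8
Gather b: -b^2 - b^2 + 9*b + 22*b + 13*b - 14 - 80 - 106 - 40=-2*b^2 + 44*b - 240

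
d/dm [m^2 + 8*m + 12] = 2*m + 8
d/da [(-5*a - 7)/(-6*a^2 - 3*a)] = (-10*a^2 - 28*a - 7)/(3*a^2*(4*a^2 + 4*a + 1))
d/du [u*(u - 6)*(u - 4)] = 3*u^2 - 20*u + 24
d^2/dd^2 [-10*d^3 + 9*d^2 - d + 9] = 18 - 60*d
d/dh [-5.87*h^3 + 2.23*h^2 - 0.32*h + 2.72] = -17.61*h^2 + 4.46*h - 0.32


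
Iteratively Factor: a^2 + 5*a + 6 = (a + 2)*(a + 3)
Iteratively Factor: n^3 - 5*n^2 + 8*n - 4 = (n - 1)*(n^2 - 4*n + 4) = (n - 2)*(n - 1)*(n - 2)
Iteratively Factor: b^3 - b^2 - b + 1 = (b - 1)*(b^2 - 1) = (b - 1)^2*(b + 1)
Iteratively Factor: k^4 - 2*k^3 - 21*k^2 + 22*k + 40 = (k - 2)*(k^3 - 21*k - 20) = (k - 2)*(k + 4)*(k^2 - 4*k - 5) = (k - 5)*(k - 2)*(k + 4)*(k + 1)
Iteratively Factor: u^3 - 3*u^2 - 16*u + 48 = (u - 4)*(u^2 + u - 12) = (u - 4)*(u - 3)*(u + 4)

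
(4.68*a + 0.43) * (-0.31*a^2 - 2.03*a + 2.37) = -1.4508*a^3 - 9.6337*a^2 + 10.2187*a + 1.0191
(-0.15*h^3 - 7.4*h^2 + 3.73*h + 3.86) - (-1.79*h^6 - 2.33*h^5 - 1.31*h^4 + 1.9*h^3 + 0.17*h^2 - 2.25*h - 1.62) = 1.79*h^6 + 2.33*h^5 + 1.31*h^4 - 2.05*h^3 - 7.57*h^2 + 5.98*h + 5.48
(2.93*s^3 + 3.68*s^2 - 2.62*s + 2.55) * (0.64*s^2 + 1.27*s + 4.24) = 1.8752*s^5 + 6.0763*s^4 + 15.42*s^3 + 13.9078*s^2 - 7.8703*s + 10.812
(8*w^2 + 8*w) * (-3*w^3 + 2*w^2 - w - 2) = -24*w^5 - 8*w^4 + 8*w^3 - 24*w^2 - 16*w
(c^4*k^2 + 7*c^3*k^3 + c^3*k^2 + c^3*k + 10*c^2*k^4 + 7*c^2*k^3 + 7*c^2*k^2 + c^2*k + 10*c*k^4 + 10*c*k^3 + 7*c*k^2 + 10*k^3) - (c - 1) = c^4*k^2 + 7*c^3*k^3 + c^3*k^2 + c^3*k + 10*c^2*k^4 + 7*c^2*k^3 + 7*c^2*k^2 + c^2*k + 10*c*k^4 + 10*c*k^3 + 7*c*k^2 - c + 10*k^3 + 1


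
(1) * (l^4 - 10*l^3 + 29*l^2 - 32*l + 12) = l^4 - 10*l^3 + 29*l^2 - 32*l + 12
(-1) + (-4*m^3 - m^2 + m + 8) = -4*m^3 - m^2 + m + 7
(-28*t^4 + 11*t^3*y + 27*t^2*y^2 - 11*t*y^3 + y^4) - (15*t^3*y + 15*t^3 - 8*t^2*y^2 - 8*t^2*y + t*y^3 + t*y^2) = -28*t^4 - 4*t^3*y - 15*t^3 + 35*t^2*y^2 + 8*t^2*y - 12*t*y^3 - t*y^2 + y^4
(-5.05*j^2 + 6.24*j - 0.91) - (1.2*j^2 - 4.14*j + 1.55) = -6.25*j^2 + 10.38*j - 2.46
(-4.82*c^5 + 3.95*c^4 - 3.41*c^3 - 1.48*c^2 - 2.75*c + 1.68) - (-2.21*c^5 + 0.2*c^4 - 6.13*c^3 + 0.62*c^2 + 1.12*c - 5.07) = -2.61*c^5 + 3.75*c^4 + 2.72*c^3 - 2.1*c^2 - 3.87*c + 6.75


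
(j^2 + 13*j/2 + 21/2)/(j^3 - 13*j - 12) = (j + 7/2)/(j^2 - 3*j - 4)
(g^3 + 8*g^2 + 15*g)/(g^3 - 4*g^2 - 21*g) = (g + 5)/(g - 7)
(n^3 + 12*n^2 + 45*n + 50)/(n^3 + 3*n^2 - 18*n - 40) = (n + 5)/(n - 4)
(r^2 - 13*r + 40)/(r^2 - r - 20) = (r - 8)/(r + 4)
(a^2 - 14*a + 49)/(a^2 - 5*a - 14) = (a - 7)/(a + 2)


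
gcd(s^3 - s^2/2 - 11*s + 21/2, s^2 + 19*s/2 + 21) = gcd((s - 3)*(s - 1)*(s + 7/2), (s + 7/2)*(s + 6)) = s + 7/2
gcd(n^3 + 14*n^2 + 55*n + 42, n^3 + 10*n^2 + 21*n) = n + 7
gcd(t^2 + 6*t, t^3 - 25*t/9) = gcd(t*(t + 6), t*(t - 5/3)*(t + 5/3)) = t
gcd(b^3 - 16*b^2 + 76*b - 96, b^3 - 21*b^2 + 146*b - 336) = b^2 - 14*b + 48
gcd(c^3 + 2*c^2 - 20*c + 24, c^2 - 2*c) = c - 2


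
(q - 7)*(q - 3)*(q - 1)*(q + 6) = q^4 - 5*q^3 - 35*q^2 + 165*q - 126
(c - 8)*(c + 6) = c^2 - 2*c - 48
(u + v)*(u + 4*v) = u^2 + 5*u*v + 4*v^2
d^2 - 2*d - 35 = (d - 7)*(d + 5)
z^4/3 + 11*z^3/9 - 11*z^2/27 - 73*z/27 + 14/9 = (z/3 + 1)*(z - 1)*(z - 2/3)*(z + 7/3)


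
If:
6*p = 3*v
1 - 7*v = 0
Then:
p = 1/14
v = 1/7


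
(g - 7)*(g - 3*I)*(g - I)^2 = g^4 - 7*g^3 - 5*I*g^3 - 7*g^2 + 35*I*g^2 + 49*g + 3*I*g - 21*I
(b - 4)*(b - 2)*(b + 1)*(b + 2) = b^4 - 3*b^3 - 8*b^2 + 12*b + 16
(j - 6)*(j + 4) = j^2 - 2*j - 24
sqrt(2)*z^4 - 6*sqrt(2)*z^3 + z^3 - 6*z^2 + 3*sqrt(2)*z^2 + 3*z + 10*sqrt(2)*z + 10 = (z - 5)*(z - 2)*(z + sqrt(2)/2)*(sqrt(2)*z + sqrt(2))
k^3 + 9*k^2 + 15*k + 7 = (k + 1)^2*(k + 7)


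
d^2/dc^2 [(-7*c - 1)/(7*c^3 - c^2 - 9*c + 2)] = 2*(-(7*c + 1)*(-21*c^2 + 2*c + 9)^2 + (147*c^2 - 14*c + (7*c + 1)*(21*c - 1) - 63)*(7*c^3 - c^2 - 9*c + 2))/(7*c^3 - c^2 - 9*c + 2)^3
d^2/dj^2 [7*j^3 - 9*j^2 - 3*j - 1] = 42*j - 18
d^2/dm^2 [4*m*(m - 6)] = 8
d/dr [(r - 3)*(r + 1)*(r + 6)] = 3*r^2 + 8*r - 15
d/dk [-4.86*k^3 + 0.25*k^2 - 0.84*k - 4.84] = -14.58*k^2 + 0.5*k - 0.84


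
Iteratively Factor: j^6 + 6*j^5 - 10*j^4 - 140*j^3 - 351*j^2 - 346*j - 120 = (j - 5)*(j^5 + 11*j^4 + 45*j^3 + 85*j^2 + 74*j + 24) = (j - 5)*(j + 4)*(j^4 + 7*j^3 + 17*j^2 + 17*j + 6) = (j - 5)*(j + 1)*(j + 4)*(j^3 + 6*j^2 + 11*j + 6) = (j - 5)*(j + 1)*(j + 3)*(j + 4)*(j^2 + 3*j + 2) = (j - 5)*(j + 1)^2*(j + 3)*(j + 4)*(j + 2)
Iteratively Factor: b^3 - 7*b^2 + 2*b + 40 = (b - 5)*(b^2 - 2*b - 8) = (b - 5)*(b - 4)*(b + 2)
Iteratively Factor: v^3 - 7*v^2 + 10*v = (v)*(v^2 - 7*v + 10) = v*(v - 2)*(v - 5)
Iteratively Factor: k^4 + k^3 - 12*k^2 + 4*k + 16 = (k - 2)*(k^3 + 3*k^2 - 6*k - 8) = (k - 2)*(k + 4)*(k^2 - k - 2) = (k - 2)^2*(k + 4)*(k + 1)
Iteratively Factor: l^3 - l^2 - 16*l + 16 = (l + 4)*(l^2 - 5*l + 4) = (l - 1)*(l + 4)*(l - 4)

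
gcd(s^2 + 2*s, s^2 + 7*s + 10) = s + 2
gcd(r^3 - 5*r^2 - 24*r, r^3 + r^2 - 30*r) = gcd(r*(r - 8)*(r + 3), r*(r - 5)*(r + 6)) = r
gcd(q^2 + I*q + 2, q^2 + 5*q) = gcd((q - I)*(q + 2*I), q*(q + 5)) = 1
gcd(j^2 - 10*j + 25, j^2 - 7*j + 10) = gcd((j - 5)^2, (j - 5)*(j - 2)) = j - 5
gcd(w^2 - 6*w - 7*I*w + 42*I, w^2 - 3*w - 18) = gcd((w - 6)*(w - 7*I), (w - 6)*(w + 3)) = w - 6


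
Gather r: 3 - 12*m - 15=-12*m - 12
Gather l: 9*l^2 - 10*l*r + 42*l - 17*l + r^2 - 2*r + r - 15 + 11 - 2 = 9*l^2 + l*(25 - 10*r) + r^2 - r - 6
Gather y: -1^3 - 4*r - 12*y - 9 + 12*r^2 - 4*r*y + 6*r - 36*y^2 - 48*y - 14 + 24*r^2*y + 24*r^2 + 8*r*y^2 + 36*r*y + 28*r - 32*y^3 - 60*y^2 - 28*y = 36*r^2 + 30*r - 32*y^3 + y^2*(8*r - 96) + y*(24*r^2 + 32*r - 88) - 24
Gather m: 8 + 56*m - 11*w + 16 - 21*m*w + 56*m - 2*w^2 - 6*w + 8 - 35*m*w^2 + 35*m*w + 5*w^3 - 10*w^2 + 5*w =m*(-35*w^2 + 14*w + 112) + 5*w^3 - 12*w^2 - 12*w + 32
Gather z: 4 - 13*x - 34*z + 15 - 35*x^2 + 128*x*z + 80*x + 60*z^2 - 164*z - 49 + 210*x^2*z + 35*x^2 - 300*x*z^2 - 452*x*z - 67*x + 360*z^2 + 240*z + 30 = z^2*(420 - 300*x) + z*(210*x^2 - 324*x + 42)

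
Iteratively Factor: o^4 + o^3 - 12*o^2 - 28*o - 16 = (o + 1)*(o^3 - 12*o - 16) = (o - 4)*(o + 1)*(o^2 + 4*o + 4) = (o - 4)*(o + 1)*(o + 2)*(o + 2)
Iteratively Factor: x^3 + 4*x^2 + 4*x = (x + 2)*(x^2 + 2*x) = (x + 2)^2*(x)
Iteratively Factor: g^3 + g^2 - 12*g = (g + 4)*(g^2 - 3*g) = (g - 3)*(g + 4)*(g)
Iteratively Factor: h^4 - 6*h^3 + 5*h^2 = (h - 1)*(h^3 - 5*h^2) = h*(h - 1)*(h^2 - 5*h) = h*(h - 5)*(h - 1)*(h)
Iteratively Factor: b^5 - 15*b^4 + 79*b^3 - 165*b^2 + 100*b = (b - 5)*(b^4 - 10*b^3 + 29*b^2 - 20*b) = b*(b - 5)*(b^3 - 10*b^2 + 29*b - 20) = b*(b - 5)*(b - 1)*(b^2 - 9*b + 20) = b*(b - 5)*(b - 4)*(b - 1)*(b - 5)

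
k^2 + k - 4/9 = (k - 1/3)*(k + 4/3)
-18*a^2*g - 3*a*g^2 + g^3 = g*(-6*a + g)*(3*a + g)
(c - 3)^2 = c^2 - 6*c + 9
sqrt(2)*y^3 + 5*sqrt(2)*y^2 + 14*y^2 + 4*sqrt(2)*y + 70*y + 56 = (y + 4)*(y + 7*sqrt(2))*(sqrt(2)*y + sqrt(2))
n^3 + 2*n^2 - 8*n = n*(n - 2)*(n + 4)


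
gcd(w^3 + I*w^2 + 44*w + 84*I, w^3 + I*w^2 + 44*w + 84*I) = w^3 + I*w^2 + 44*w + 84*I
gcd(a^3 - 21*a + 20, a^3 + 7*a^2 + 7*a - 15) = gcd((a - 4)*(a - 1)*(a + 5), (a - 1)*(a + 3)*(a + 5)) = a^2 + 4*a - 5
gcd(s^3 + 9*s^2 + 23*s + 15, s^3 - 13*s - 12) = s^2 + 4*s + 3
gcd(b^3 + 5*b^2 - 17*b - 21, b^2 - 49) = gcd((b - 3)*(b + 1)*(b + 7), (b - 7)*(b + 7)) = b + 7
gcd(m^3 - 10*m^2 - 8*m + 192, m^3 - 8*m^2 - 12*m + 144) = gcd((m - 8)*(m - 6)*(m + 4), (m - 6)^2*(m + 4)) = m^2 - 2*m - 24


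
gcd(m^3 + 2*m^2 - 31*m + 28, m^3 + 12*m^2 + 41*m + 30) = 1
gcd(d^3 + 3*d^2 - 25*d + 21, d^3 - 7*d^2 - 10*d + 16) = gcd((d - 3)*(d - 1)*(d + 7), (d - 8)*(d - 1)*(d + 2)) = d - 1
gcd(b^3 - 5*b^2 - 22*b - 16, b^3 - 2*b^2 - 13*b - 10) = b^2 + 3*b + 2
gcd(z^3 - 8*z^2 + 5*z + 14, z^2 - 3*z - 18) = 1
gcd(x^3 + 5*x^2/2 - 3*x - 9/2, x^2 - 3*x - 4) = x + 1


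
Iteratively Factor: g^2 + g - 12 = (g + 4)*(g - 3)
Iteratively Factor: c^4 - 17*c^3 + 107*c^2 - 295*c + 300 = (c - 4)*(c^3 - 13*c^2 + 55*c - 75) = (c - 4)*(c - 3)*(c^2 - 10*c + 25) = (c - 5)*(c - 4)*(c - 3)*(c - 5)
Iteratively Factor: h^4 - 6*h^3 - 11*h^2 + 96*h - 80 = (h + 4)*(h^3 - 10*h^2 + 29*h - 20) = (h - 5)*(h + 4)*(h^2 - 5*h + 4) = (h - 5)*(h - 1)*(h + 4)*(h - 4)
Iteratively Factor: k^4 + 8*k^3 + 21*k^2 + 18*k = (k + 3)*(k^3 + 5*k^2 + 6*k) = (k + 3)^2*(k^2 + 2*k) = (k + 2)*(k + 3)^2*(k)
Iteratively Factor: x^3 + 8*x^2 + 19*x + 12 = (x + 3)*(x^2 + 5*x + 4) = (x + 3)*(x + 4)*(x + 1)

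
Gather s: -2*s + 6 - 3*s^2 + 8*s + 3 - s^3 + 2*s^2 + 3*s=-s^3 - s^2 + 9*s + 9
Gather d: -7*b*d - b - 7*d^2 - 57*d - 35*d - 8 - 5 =-b - 7*d^2 + d*(-7*b - 92) - 13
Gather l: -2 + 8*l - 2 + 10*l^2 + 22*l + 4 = 10*l^2 + 30*l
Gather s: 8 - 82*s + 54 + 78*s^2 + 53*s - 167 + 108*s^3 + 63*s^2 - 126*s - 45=108*s^3 + 141*s^2 - 155*s - 150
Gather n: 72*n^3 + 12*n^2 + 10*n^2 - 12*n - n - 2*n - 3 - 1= 72*n^3 + 22*n^2 - 15*n - 4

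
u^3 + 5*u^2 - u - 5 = (u - 1)*(u + 1)*(u + 5)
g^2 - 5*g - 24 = (g - 8)*(g + 3)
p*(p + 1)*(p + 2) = p^3 + 3*p^2 + 2*p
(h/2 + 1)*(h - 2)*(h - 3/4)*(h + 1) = h^4/2 + h^3/8 - 19*h^2/8 - h/2 + 3/2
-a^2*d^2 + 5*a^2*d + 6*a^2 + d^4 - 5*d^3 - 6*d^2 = (-a + d)*(a + d)*(d - 6)*(d + 1)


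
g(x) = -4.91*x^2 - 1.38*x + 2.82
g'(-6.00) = 57.54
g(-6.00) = -165.66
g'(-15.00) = 145.92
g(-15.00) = -1081.23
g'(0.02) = -1.58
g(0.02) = 2.79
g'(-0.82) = 6.67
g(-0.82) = 0.65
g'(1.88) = -19.84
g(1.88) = -17.13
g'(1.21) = -13.26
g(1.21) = -6.04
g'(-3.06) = 28.67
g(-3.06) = -38.93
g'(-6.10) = 58.52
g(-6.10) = -171.46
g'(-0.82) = 6.67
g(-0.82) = 0.65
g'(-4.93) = 47.03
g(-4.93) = -109.71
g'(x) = -9.82*x - 1.38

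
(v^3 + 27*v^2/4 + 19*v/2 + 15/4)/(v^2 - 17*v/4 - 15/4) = (v^2 + 6*v + 5)/(v - 5)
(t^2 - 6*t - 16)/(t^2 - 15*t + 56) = (t + 2)/(t - 7)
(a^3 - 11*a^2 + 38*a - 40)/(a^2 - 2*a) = a - 9 + 20/a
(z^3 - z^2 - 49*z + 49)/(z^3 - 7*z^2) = 1 + 6/z - 7/z^2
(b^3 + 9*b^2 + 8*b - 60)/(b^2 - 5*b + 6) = (b^2 + 11*b + 30)/(b - 3)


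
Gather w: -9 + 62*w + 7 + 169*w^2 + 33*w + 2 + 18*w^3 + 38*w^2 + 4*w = 18*w^3 + 207*w^2 + 99*w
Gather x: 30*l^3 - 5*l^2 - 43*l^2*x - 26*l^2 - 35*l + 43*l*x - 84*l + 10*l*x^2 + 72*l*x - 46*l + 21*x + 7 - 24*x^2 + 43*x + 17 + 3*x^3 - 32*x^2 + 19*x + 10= 30*l^3 - 31*l^2 - 165*l + 3*x^3 + x^2*(10*l - 56) + x*(-43*l^2 + 115*l + 83) + 34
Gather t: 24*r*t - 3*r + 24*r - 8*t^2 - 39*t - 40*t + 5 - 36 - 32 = 21*r - 8*t^2 + t*(24*r - 79) - 63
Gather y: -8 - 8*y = -8*y - 8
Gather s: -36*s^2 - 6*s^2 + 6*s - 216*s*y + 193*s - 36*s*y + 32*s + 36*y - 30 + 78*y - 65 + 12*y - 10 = -42*s^2 + s*(231 - 252*y) + 126*y - 105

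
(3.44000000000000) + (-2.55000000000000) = 0.890000000000000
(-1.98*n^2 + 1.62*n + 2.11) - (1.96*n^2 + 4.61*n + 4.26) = -3.94*n^2 - 2.99*n - 2.15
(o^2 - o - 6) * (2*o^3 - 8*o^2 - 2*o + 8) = 2*o^5 - 10*o^4 - 6*o^3 + 58*o^2 + 4*o - 48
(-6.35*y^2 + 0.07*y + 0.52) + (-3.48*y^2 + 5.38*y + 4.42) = -9.83*y^2 + 5.45*y + 4.94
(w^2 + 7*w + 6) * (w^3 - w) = w^5 + 7*w^4 + 5*w^3 - 7*w^2 - 6*w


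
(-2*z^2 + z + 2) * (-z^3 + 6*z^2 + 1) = 2*z^5 - 13*z^4 + 4*z^3 + 10*z^2 + z + 2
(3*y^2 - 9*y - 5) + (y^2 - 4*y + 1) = 4*y^2 - 13*y - 4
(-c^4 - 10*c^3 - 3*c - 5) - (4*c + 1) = -c^4 - 10*c^3 - 7*c - 6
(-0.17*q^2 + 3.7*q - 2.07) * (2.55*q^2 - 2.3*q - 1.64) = -0.4335*q^4 + 9.826*q^3 - 13.5097*q^2 - 1.307*q + 3.3948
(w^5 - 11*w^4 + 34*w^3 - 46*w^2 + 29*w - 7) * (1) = w^5 - 11*w^4 + 34*w^3 - 46*w^2 + 29*w - 7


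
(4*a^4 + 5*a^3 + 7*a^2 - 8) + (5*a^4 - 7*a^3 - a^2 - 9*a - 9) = 9*a^4 - 2*a^3 + 6*a^2 - 9*a - 17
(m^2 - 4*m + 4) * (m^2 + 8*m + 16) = m^4 + 4*m^3 - 12*m^2 - 32*m + 64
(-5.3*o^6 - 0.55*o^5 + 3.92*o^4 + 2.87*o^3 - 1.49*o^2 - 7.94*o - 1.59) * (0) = 0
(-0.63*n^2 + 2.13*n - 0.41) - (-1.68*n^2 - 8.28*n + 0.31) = 1.05*n^2 + 10.41*n - 0.72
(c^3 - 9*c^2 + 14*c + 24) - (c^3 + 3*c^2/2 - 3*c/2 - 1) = -21*c^2/2 + 31*c/2 + 25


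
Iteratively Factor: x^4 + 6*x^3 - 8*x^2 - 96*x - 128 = (x + 2)*(x^3 + 4*x^2 - 16*x - 64) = (x + 2)*(x + 4)*(x^2 - 16) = (x - 4)*(x + 2)*(x + 4)*(x + 4)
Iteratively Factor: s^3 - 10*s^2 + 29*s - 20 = (s - 5)*(s^2 - 5*s + 4) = (s - 5)*(s - 1)*(s - 4)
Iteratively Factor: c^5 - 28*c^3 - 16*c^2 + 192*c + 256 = (c + 4)*(c^4 - 4*c^3 - 12*c^2 + 32*c + 64) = (c + 2)*(c + 4)*(c^3 - 6*c^2 + 32) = (c - 4)*(c + 2)*(c + 4)*(c^2 - 2*c - 8) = (c - 4)*(c + 2)^2*(c + 4)*(c - 4)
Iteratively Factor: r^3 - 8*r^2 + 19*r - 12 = (r - 3)*(r^2 - 5*r + 4) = (r - 4)*(r - 3)*(r - 1)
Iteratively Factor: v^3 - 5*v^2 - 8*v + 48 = (v + 3)*(v^2 - 8*v + 16) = (v - 4)*(v + 3)*(v - 4)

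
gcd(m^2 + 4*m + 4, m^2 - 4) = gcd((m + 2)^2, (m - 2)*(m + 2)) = m + 2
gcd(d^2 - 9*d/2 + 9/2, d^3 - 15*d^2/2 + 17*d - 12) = d - 3/2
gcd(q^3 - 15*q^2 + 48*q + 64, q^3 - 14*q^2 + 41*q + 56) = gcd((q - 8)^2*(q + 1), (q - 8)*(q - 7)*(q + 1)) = q^2 - 7*q - 8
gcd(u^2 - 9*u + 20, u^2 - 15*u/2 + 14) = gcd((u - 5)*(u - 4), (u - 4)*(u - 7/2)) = u - 4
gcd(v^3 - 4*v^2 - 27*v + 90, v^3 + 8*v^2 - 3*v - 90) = v^2 + 2*v - 15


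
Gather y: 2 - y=2 - y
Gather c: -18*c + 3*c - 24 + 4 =-15*c - 20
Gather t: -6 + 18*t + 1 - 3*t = 15*t - 5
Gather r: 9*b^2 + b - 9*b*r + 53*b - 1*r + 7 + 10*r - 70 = 9*b^2 + 54*b + r*(9 - 9*b) - 63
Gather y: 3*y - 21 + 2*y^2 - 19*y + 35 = 2*y^2 - 16*y + 14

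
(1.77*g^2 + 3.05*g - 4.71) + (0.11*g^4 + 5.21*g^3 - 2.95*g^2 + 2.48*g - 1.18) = 0.11*g^4 + 5.21*g^3 - 1.18*g^2 + 5.53*g - 5.89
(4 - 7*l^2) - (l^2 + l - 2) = -8*l^2 - l + 6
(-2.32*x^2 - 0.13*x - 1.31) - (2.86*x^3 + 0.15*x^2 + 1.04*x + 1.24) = -2.86*x^3 - 2.47*x^2 - 1.17*x - 2.55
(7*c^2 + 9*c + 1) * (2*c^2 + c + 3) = 14*c^4 + 25*c^3 + 32*c^2 + 28*c + 3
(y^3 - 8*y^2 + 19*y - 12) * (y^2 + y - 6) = y^5 - 7*y^4 + 5*y^3 + 55*y^2 - 126*y + 72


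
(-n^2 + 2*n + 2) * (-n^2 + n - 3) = n^4 - 3*n^3 + 3*n^2 - 4*n - 6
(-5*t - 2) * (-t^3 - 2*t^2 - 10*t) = 5*t^4 + 12*t^3 + 54*t^2 + 20*t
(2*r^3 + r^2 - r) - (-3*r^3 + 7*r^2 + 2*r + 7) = 5*r^3 - 6*r^2 - 3*r - 7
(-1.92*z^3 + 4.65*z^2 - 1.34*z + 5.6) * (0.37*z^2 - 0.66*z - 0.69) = -0.7104*z^5 + 2.9877*z^4 - 2.24*z^3 - 0.2521*z^2 - 2.7714*z - 3.864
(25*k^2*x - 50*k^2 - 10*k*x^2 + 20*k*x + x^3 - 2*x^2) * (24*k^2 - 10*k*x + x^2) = 600*k^4*x - 1200*k^4 - 490*k^3*x^2 + 980*k^3*x + 149*k^2*x^3 - 298*k^2*x^2 - 20*k*x^4 + 40*k*x^3 + x^5 - 2*x^4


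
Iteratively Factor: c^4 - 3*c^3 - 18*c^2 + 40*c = (c - 2)*(c^3 - c^2 - 20*c) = (c - 2)*(c + 4)*(c^2 - 5*c) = c*(c - 2)*(c + 4)*(c - 5)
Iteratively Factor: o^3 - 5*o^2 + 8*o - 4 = (o - 1)*(o^2 - 4*o + 4) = (o - 2)*(o - 1)*(o - 2)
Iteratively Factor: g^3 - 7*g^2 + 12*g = (g)*(g^2 - 7*g + 12) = g*(g - 4)*(g - 3)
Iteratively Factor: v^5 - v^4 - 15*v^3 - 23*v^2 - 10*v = (v - 5)*(v^4 + 4*v^3 + 5*v^2 + 2*v) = (v - 5)*(v + 2)*(v^3 + 2*v^2 + v) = (v - 5)*(v + 1)*(v + 2)*(v^2 + v) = v*(v - 5)*(v + 1)*(v + 2)*(v + 1)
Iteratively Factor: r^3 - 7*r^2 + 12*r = (r - 4)*(r^2 - 3*r) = r*(r - 4)*(r - 3)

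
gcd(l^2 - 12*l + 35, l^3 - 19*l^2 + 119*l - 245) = l^2 - 12*l + 35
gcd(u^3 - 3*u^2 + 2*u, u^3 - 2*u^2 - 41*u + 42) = u - 1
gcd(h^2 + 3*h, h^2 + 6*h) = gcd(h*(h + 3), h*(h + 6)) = h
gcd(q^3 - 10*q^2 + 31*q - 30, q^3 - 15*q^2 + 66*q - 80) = q^2 - 7*q + 10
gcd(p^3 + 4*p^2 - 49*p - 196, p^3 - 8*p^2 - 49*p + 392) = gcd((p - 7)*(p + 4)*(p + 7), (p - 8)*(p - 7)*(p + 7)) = p^2 - 49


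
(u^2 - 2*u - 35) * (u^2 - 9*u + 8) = u^4 - 11*u^3 - 9*u^2 + 299*u - 280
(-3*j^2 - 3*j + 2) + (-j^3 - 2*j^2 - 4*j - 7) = -j^3 - 5*j^2 - 7*j - 5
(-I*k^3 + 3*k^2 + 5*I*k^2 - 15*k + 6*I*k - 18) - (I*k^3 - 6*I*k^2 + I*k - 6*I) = -2*I*k^3 + 3*k^2 + 11*I*k^2 - 15*k + 5*I*k - 18 + 6*I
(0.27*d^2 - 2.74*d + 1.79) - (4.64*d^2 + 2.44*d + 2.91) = -4.37*d^2 - 5.18*d - 1.12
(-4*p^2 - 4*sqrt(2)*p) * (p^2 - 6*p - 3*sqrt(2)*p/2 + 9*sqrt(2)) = -4*p^4 + 2*sqrt(2)*p^3 + 24*p^3 - 12*sqrt(2)*p^2 + 12*p^2 - 72*p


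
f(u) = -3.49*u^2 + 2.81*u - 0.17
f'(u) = 2.81 - 6.98*u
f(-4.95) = -99.59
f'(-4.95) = 37.36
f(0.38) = 0.39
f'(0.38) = 0.16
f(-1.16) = -8.13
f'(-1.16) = 10.91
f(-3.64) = -56.64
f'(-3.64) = 28.22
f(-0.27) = -1.18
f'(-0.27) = 4.69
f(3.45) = -32.02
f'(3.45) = -21.27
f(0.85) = -0.30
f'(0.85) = -3.12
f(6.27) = -119.75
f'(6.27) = -40.95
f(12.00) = -469.01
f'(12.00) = -80.95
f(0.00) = -0.17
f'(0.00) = 2.81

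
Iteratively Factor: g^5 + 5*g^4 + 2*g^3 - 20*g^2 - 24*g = (g - 2)*(g^4 + 7*g^3 + 16*g^2 + 12*g) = (g - 2)*(g + 2)*(g^3 + 5*g^2 + 6*g) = g*(g - 2)*(g + 2)*(g^2 + 5*g + 6) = g*(g - 2)*(g + 2)*(g + 3)*(g + 2)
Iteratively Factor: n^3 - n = (n + 1)*(n^2 - n) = n*(n + 1)*(n - 1)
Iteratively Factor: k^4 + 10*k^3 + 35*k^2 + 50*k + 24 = (k + 1)*(k^3 + 9*k^2 + 26*k + 24) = (k + 1)*(k + 4)*(k^2 + 5*k + 6) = (k + 1)*(k + 3)*(k + 4)*(k + 2)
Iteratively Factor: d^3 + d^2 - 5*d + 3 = (d + 3)*(d^2 - 2*d + 1) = (d - 1)*(d + 3)*(d - 1)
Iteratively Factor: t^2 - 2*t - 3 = (t + 1)*(t - 3)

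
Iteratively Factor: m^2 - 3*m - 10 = (m + 2)*(m - 5)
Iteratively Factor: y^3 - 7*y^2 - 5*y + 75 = (y - 5)*(y^2 - 2*y - 15) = (y - 5)*(y + 3)*(y - 5)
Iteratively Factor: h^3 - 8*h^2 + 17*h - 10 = (h - 1)*(h^2 - 7*h + 10) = (h - 5)*(h - 1)*(h - 2)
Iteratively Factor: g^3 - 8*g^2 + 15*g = (g)*(g^2 - 8*g + 15) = g*(g - 5)*(g - 3)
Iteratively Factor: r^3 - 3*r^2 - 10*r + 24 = (r - 2)*(r^2 - r - 12) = (r - 2)*(r + 3)*(r - 4)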